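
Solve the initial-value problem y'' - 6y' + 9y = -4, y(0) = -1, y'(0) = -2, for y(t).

Characteristic equation r² - 6r + 9 = 0 has discriminant (-6)² - 4·(9) = 0, so r = 3 is a repeated root.
Hence y_h = (C1 + C2*t)*exp(3*t).
For the particular solution try y_p = A0. Substituting and matching coefficients of each power of t gives A0 = -4/9, so y_p = -4/9.
General solution: y = -4/9 + C1*exp(3*t) + C2*t*exp(3*t).
Apply the initial conditions: y(0) = -4/9 + C1 = -1 and y'(0) = C2 + 3*C1 = -2. Solving gives C1 = -5/9, C2 = -1/3.

y = -4/9 - 5*exp(3*t)/9 - t*exp(3*t)/3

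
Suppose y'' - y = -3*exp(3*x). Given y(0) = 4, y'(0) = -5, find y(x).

y = -3*exp(3*x)/8 + exp(x)/4 + 33*exp(-x)/8

Characteristic equation r² - 1 = 0 factors as (r + 1)(r - 1) = 0, so r = -1, 1.
Hence y_h = C1*exp(-x) + C2*exp(x).
Try y_p = A*exp(3*x). Substituting into the equation and dividing by exp(3*x) gives A = -3/8, so y_p = -3*exp(3*x)/8.
General solution: y = -3*exp(3*x)/8 + C1*exp(-x) + C2*exp(x).
Apply the initial conditions: y(0) = -3/8 + C1 + C2 = 4 and y'(0) = -9/8 + C2 - C1 = -5. Solving gives C1 = 33/8, C2 = 1/4.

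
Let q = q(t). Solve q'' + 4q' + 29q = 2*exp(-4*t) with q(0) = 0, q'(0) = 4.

q = 2*exp(-4*t)/29 - 2*cos(5*t)*exp(-2*t)/29 + 24*exp(-2*t)*sin(5*t)/29

Characteristic equation r² + 4r + 29 = 0 has discriminant (4)² - 4·(29) = -100 < 0, so r = -2 ± 5i.
Hence q_h = C1*cos(5*t)*exp(-2*t) + C2*exp(-2*t)*sin(5*t).
Try q_p = A*exp(-4*t). Substituting into the equation and dividing by exp(-4*t) gives A = 2/29, so q_p = 2*exp(-4*t)/29.
General solution: q = 2*exp(-4*t)/29 + C1*cos(5*t)*exp(-2*t) + C2*exp(-2*t)*sin(5*t).
Apply the initial conditions: q(0) = 2/29 + C1 = 0 and q'(0) = -8/29 - 2*C1 + 5*C2 = 4. Solving gives C1 = -2/29, C2 = 24/29.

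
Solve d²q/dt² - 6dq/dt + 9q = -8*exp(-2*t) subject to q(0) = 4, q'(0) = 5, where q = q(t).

Characteristic equation r² - 6r + 9 = 0 has discriminant (-6)² - 4·(9) = 0, so r = 3 is a repeated root.
Hence q_h = (C1 + C2*t)*exp(3*t).
Try q_p = A*exp(-2*t). Substituting into the equation and dividing by exp(-2*t) gives A = -8/25, so q_p = -8*exp(-2*t)/25.
General solution: q = -8*exp(-2*t)/25 + C1*exp(3*t) + C2*t*exp(3*t).
Apply the initial conditions: q(0) = -8/25 + C1 = 4 and q'(0) = 16/25 + C2 + 3*C1 = 5. Solving gives C1 = 108/25, C2 = -43/5.

q = -8*exp(-2*t)/25 + 108*exp(3*t)/25 - 43*t*exp(3*t)/5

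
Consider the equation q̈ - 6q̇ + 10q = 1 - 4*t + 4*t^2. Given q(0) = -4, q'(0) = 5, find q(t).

Characteristic equation r² - 6r + 10 = 0 has discriminant (-6)² - 4·(10) = -4 < 0, so r = 3 ± i.
Hence q_h = C1*cos(t)*exp(3*t) + C2*exp(3*t)*sin(t).
For the particular solution try q_p = A0 + A1*t + A2*t^2. Substituting and matching coefficients of each power of t gives A0 = 17/250, A1 = 2/25, A2 = 2/5, so q_p = 17/250 + 2*t^2/5 + 2*t/25.
General solution: q = 17/250 + 2*t^2/5 + 2*t/25 + C1*cos(t)*exp(3*t) + C2*exp(3*t)*sin(t).
Apply the initial conditions: q(0) = 17/250 + C1 = -4 and q'(0) = 2/25 + C2 + 3*C1 = 5. Solving gives C1 = -1017/250, C2 = 4281/250.

q = 17/250 + 2*t**2/5 + 2*t/25 - 1017*cos(t)*exp(3*t)/250 + 4281*exp(3*t)*sin(t)/250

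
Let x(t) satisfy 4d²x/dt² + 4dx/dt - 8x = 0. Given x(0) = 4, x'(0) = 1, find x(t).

Divide through by 4: x'' + x' - 2x = 0.
Characteristic equation r² + r - 2 = 0 factors as (r + 2)(r - 1) = 0, so r = -2, 1.
Hence x_h = C1*exp(-2*t) + C2*exp(t).
Apply the initial conditions: x(0) = C1 + C2 = 4 and x'(0) = C2 - 2*C1 = 1. Solving gives C1 = 1, C2 = 3.

x = 3*exp(t) + exp(-2*t)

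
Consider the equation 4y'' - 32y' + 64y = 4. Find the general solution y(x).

y = 1/16 + C1*exp(4*x) + C2*x*exp(4*x)

Divide through by 4: y'' - 8y' + 16y = 1.
Characteristic equation r² - 8r + 16 = 0 has discriminant (-8)² - 4·(16) = 0, so r = 4 is a repeated root.
Hence y_h = (C1 + C2*x)*exp(4*x).
For the particular solution try y_p = A0. Substituting and matching coefficients of each power of x gives A0 = 1/16, so y_p = 1/16.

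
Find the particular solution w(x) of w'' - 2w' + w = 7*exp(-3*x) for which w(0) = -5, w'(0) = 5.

w = -87*exp(x)/16 + 7*exp(-3*x)/16 + 47*x*exp(x)/4

Characteristic equation r² - 2r + 1 = 0 has discriminant (-2)² - 4·(1) = 0, so r = 1 is a repeated root.
Hence w_h = (C1 + C2*x)*exp(x).
Try w_p = A*exp(-3*x). Substituting into the equation and dividing by exp(-3*x) gives A = 7/16, so w_p = 7*exp(-3*x)/16.
General solution: w = 7*exp(-3*x)/16 + C1*exp(x) + C2*x*exp(x).
Apply the initial conditions: w(0) = 7/16 + C1 = -5 and w'(0) = -21/16 + C1 + C2 = 5. Solving gives C1 = -87/16, C2 = 47/4.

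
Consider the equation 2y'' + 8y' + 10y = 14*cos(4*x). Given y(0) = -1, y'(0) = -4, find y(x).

Divide through by 2: y'' + 4y' + 5y = 7*cos(4*x).
Characteristic equation r² + 4r + 5 = 0 has discriminant (4)² - 4·(5) = -4 < 0, so r = -2 ± i.
Hence y_h = C1*cos(x)*exp(-2*x) + C2*exp(-2*x)*sin(x).
Try y_p = A*cos(4*x) + B*sin(4*x). Substituting and equating the coefficients of cos(4x) and sin(4x) gives A = -77/377, B = 112/377, so y_p = -77*cos(4*x)/377 + 112*sin(4*x)/377.
General solution: y = -77*cos(4*x)/377 + 112*sin(4*x)/377 + C1*cos(x)*exp(-2*x) + C2*exp(-2*x)*sin(x).
Apply the initial conditions: y(0) = -77/377 + C1 = -1 and y'(0) = 448/377 + C2 - 2*C1 = -4. Solving gives C1 = -300/377, C2 = -2556/377.

y = -77*cos(4*x)/377 + 112*sin(4*x)/377 - 2556*exp(-2*x)*sin(x)/377 - 300*cos(x)*exp(-2*x)/377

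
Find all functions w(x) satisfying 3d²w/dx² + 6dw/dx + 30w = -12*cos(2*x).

w = -6*cos(2*x)/13 - 4*sin(2*x)/13 + C1*cos(3*x)*exp(-x) + C2*exp(-x)*sin(3*x)

Divide through by 3: w'' + 2w' + 10w = -4*cos(2*x).
Characteristic equation r² + 2r + 10 = 0 has discriminant (2)² - 4·(10) = -36 < 0, so r = -1 ± 3i.
Hence w_h = C1*cos(3*x)*exp(-x) + C2*exp(-x)*sin(3*x).
Try w_p = A*cos(2*x) + B*sin(2*x). Substituting and equating the coefficients of cos(2x) and sin(2x) gives A = -6/13, B = -4/13, so w_p = -6*cos(2*x)/13 - 4*sin(2*x)/13.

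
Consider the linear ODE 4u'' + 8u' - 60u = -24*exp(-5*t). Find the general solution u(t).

Divide through by 4: u'' + 2u' - 15u = -6*exp(-5*t).
Characteristic equation r² + 2r - 15 = 0 factors as (r + 5)(r - 3) = 0, so r = -5, 3.
Hence u_h = C1*exp(-5*t) + C2*exp(3*t).
Since exp(-5*t) solves the homogeneous equation (r = -5 is a root of multiplicity 1), multiply the trial by t. Try u_p = A*t*exp(-5*t). Substituting into the equation and dividing by exp(-5*t) gives A = 3/4, so u_p = 3*t*exp(-5*t)/4.

u = C1*exp(-5*t) + C2*exp(3*t) + 3*t*exp(-5*t)/4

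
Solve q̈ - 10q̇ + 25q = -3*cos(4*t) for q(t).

q = -27*cos(4*t)/1681 + 120*sin(4*t)/1681 + C1*exp(5*t) + C2*t*exp(5*t)

Characteristic equation r² - 10r + 25 = 0 has discriminant (-10)² - 4·(25) = 0, so r = 5 is a repeated root.
Hence q_h = (C1 + C2*t)*exp(5*t).
Try q_p = A*cos(4*t) + B*sin(4*t). Substituting and equating the coefficients of cos(4t) and sin(4t) gives A = -27/1681, B = 120/1681, so q_p = -27*cos(4*t)/1681 + 120*sin(4*t)/1681.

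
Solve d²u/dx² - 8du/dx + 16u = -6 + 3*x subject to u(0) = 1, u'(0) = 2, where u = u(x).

Characteristic equation r² - 8r + 16 = 0 has discriminant (-8)² - 4·(16) = 0, so r = 4 is a repeated root.
Hence u_h = (C1 + C2*x)*exp(4*x).
For the particular solution try u_p = A0 + A1*x. Substituting and matching coefficients of each power of x gives A0 = -9/32, A1 = 3/16, so u_p = -9/32 + 3*x/16.
General solution: u = -9/32 + 3*x/16 + C1*exp(4*x) + C2*x*exp(4*x).
Apply the initial conditions: u(0) = -9/32 + C1 = 1 and u'(0) = 3/16 + C2 + 4*C1 = 2. Solving gives C1 = 41/32, C2 = -53/16.

u = -9/32 + 3*x/16 + 41*exp(4*x)/32 - 53*x*exp(4*x)/16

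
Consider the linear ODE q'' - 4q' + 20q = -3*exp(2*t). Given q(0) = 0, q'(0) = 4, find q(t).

q = -3*exp(2*t)/16 + exp(2*t)*sin(4*t) + 3*cos(4*t)*exp(2*t)/16

Characteristic equation r² - 4r + 20 = 0 has discriminant (-4)² - 4·(20) = -64 < 0, so r = 2 ± 4i.
Hence q_h = C1*cos(4*t)*exp(2*t) + C2*exp(2*t)*sin(4*t).
Try q_p = A*exp(2*t). Substituting into the equation and dividing by exp(2*t) gives A = -3/16, so q_p = -3*exp(2*t)/16.
General solution: q = -3*exp(2*t)/16 + C1*cos(4*t)*exp(2*t) + C2*exp(2*t)*sin(4*t).
Apply the initial conditions: q(0) = -3/16 + C1 = 0 and q'(0) = -3/8 + 2*C1 + 4*C2 = 4. Solving gives C1 = 3/16, C2 = 1.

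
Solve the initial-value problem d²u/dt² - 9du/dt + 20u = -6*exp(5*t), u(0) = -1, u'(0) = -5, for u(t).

u = -6*exp(4*t) + 5*exp(5*t) - 6*t*exp(5*t)

Characteristic equation r² - 9r + 20 = 0 factors as (r - 5)(r - 4) = 0, so r = 5, 4.
Hence u_h = C1*exp(5*t) + C2*exp(4*t).
Since exp(5*t) solves the homogeneous equation (r = 5 is a root of multiplicity 1), multiply the trial by t. Try u_p = A*t*exp(5*t). Substituting into the equation and dividing by exp(5*t) gives A = -6, so u_p = -6*t*exp(5*t).
General solution: u = C1*exp(5*t) + C2*exp(4*t) - 6*t*exp(5*t).
Apply the initial conditions: u(0) = C1 + C2 = -1 and u'(0) = -6 + 4*C2 + 5*C1 = -5. Solving gives C1 = 5, C2 = -6.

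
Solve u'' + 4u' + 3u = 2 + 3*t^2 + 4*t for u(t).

Characteristic equation r² + 4r + 3 = 0 factors as (r + 1)(r + 3) = 0, so r = -1, -3.
Hence u_h = C1*exp(-t) + C2*exp(-3*t).
For the particular solution try u_p = A0 + A1*t + A2*t^2. Substituting and matching coefficients of each power of t gives A0 = 16/9, A1 = -4/3, A2 = 1, so u_p = 16/9 + t^2 - 4*t/3.

u = 16/9 + t**2 - 4*t/3 + C1*exp(-t) + C2*exp(-3*t)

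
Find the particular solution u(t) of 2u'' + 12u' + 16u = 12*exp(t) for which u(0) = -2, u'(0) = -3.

Divide through by 2: u'' + 6u' + 8u = 6*exp(t).
Characteristic equation r² + 6r + 8 = 0 factors as (r + 2)(r + 4) = 0, so r = -2, -4.
Hence u_h = C1*exp(-2*t) + C2*exp(-4*t).
Try u_p = A*exp(t). Substituting into the equation and dividing by exp(t) gives A = 2/5, so u_p = 2*exp(t)/5.
General solution: u = 2*exp(t)/5 + C1*exp(-2*t) + C2*exp(-4*t).
Apply the initial conditions: u(0) = 2/5 + C1 + C2 = -2 and u'(0) = 2/5 - 4*C2 - 2*C1 = -3. Solving gives C1 = -13/2, C2 = 41/10.

u = -13*exp(-2*t)/2 + 2*exp(t)/5 + 41*exp(-4*t)/10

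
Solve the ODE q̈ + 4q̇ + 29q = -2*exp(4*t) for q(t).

Characteristic equation r² + 4r + 29 = 0 has discriminant (4)² - 4·(29) = -100 < 0, so r = -2 ± 5i.
Hence q_h = C1*cos(5*t)*exp(-2*t) + C2*exp(-2*t)*sin(5*t).
Try q_p = A*exp(4*t). Substituting into the equation and dividing by exp(4*t) gives A = -2/61, so q_p = -2*exp(4*t)/61.

q = -2*exp(4*t)/61 + C1*cos(5*t)*exp(-2*t) + C2*exp(-2*t)*sin(5*t)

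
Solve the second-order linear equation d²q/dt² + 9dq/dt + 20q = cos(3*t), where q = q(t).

Characteristic equation r² + 9r + 20 = 0 factors as (r + 4)(r + 5) = 0, so r = -4, -5.
Hence q_h = C1*exp(-4*t) + C2*exp(-5*t).
Try q_p = A*cos(3*t) + B*sin(3*t). Substituting and equating the coefficients of cos(3t) and sin(3t) gives A = 11/850, B = 27/850, so q_p = 11*cos(3*t)/850 + 27*sin(3*t)/850.

q = 11*cos(3*t)/850 + 27*sin(3*t)/850 + C1*exp(-4*t) + C2*exp(-5*t)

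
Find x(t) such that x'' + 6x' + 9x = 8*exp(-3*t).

Characteristic equation r² + 6r + 9 = 0 has discriminant (6)² - 4·(9) = 0, so r = -3 is a repeated root.
Hence x_h = (C1 + C2*t)*exp(-3*t).
Since exp(-3*t) solves the homogeneous equation (r = -3 is a root of multiplicity 2), multiply the trial by t^2. Try x_p = A*t^2*exp(-3*t). Substituting into the equation and dividing by exp(-3*t) gives A = 4, so x_p = 4*t^2*exp(-3*t).

x = C1*exp(-3*t) + 4*t**2*exp(-3*t) + C2*t*exp(-3*t)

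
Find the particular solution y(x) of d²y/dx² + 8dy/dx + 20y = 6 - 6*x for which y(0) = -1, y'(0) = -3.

Characteristic equation r² + 8r + 20 = 0 has discriminant (8)² - 4·(20) = -16 < 0, so r = -4 ± 2i.
Hence y_h = C1*cos(2*x)*exp(-4*x) + C2*exp(-4*x)*sin(2*x).
For the particular solution try y_p = A0 + A1*x. Substituting and matching coefficients of each power of x gives A0 = 21/50, A1 = -3/10, so y_p = 21/50 - 3*x/10.
General solution: y = 21/50 - 3*x/10 + C1*cos(2*x)*exp(-4*x) + C2*exp(-4*x)*sin(2*x).
Apply the initial conditions: y(0) = 21/50 + C1 = -1 and y'(0) = -3/10 - 4*C1 + 2*C2 = -3. Solving gives C1 = -71/50, C2 = -419/100.

y = 21/50 - 3*x/10 - 419*exp(-4*x)*sin(2*x)/100 - 71*cos(2*x)*exp(-4*x)/50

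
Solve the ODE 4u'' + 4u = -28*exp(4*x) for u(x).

u = -7*exp(4*x)/17 + C1*cos(x) + C2*sin(x)

Divide through by 4: u'' + u = -7*exp(4*x).
Characteristic equation r² + 1 = 0 has discriminant (0)² - 4·(1) = -4 < 0, so r = ± i.
Hence u_h = C1*cos(x) + C2*sin(x).
Try u_p = A*exp(4*x). Substituting into the equation and dividing by exp(4*x) gives A = -7/17, so u_p = -7*exp(4*x)/17.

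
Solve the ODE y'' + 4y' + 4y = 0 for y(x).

y = C1*exp(-2*x) + C2*x*exp(-2*x)

Characteristic equation r² + 4r + 4 = 0 has discriminant (4)² - 4·(4) = 0, so r = -2 is a repeated root.
Hence y_h = (C1 + C2*x)*exp(-2*x).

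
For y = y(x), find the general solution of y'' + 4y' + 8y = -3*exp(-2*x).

Characteristic equation r² + 4r + 8 = 0 has discriminant (4)² - 4·(8) = -16 < 0, so r = -2 ± 2i.
Hence y_h = C1*cos(2*x)*exp(-2*x) + C2*exp(-2*x)*sin(2*x).
Try y_p = A*exp(-2*x). Substituting into the equation and dividing by exp(-2*x) gives A = -3/4, so y_p = -3*exp(-2*x)/4.

y = -3*exp(-2*x)/4 + C1*cos(2*x)*exp(-2*x) + C2*exp(-2*x)*sin(2*x)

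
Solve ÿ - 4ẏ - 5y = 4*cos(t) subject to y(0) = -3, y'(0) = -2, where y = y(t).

y = -55*exp(5*t)/78 - 11*exp(-t)/6 - 6*cos(t)/13 - 4*sin(t)/13

Characteristic equation r² - 4r - 5 = 0 factors as (r - 5)(r + 1) = 0, so r = 5, -1.
Hence y_h = C1*exp(5*t) + C2*exp(-t).
Try y_p = A*cos(t) + B*sin(t). Substituting and equating the coefficients of cos(t) and sin(t) gives A = -6/13, B = -4/13, so y_p = -6*cos(t)/13 - 4*sin(t)/13.
General solution: y = -6*cos(t)/13 - 4*sin(t)/13 + C1*exp(5*t) + C2*exp(-t).
Apply the initial conditions: y(0) = -6/13 + C1 + C2 = -3 and y'(0) = -4/13 - C2 + 5*C1 = -2. Solving gives C1 = -55/78, C2 = -11/6.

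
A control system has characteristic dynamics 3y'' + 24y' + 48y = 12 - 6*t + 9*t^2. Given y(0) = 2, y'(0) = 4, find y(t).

y = 49/128 - 5*t/16 + 3*t**2/16 + 207*exp(-4*t)/128 + 345*t*exp(-4*t)/32

Divide through by 3: y'' + 8y' + 16y = 4 - 2*t + 3*t^2.
Characteristic equation r² + 8r + 16 = 0 has discriminant (8)² - 4·(16) = 0, so r = -4 is a repeated root.
Hence y_h = (C1 + C2*t)*exp(-4*t).
For the particular solution try y_p = A0 + A1*t + A2*t^2. Substituting and matching coefficients of each power of t gives A0 = 49/128, A1 = -5/16, A2 = 3/16, so y_p = 49/128 - 5*t/16 + 3*t^2/16.
General solution: y = 49/128 - 5*t/16 + 3*t^2/16 + C1*exp(-4*t) + C2*t*exp(-4*t).
Apply the initial conditions: y(0) = 49/128 + C1 = 2 and y'(0) = -5/16 + C2 - 4*C1 = 4. Solving gives C1 = 207/128, C2 = 345/32.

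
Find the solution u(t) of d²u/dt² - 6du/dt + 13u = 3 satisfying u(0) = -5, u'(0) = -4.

Characteristic equation r² - 6r + 13 = 0 has discriminant (-6)² - 4·(13) = -16 < 0, so r = 3 ± 2i.
Hence u_h = C1*cos(2*t)*exp(3*t) + C2*exp(3*t)*sin(2*t).
For the particular solution try u_p = A0. Substituting and matching coefficients of each power of t gives A0 = 3/13, so u_p = 3/13.
General solution: u = 3/13 + C1*cos(2*t)*exp(3*t) + C2*exp(3*t)*sin(2*t).
Apply the initial conditions: u(0) = 3/13 + C1 = -5 and u'(0) = 2*C2 + 3*C1 = -4. Solving gives C1 = -68/13, C2 = 76/13.

u = 3/13 - 68*cos(2*t)*exp(3*t)/13 + 76*exp(3*t)*sin(2*t)/13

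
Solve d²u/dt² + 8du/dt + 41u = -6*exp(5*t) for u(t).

u = -3*exp(5*t)/53 + C1*cos(5*t)*exp(-4*t) + C2*exp(-4*t)*sin(5*t)

Characteristic equation r² + 8r + 41 = 0 has discriminant (8)² - 4·(41) = -100 < 0, so r = -4 ± 5i.
Hence u_h = C1*cos(5*t)*exp(-4*t) + C2*exp(-4*t)*sin(5*t).
Try u_p = A*exp(5*t). Substituting into the equation and dividing by exp(5*t) gives A = -3/53, so u_p = -3*exp(5*t)/53.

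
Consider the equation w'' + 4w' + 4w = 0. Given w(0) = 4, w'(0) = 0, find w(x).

w = 4*exp(-2*x) + 8*x*exp(-2*x)

Characteristic equation r² + 4r + 4 = 0 has discriminant (4)² - 4·(4) = 0, so r = -2 is a repeated root.
Hence w_h = (C1 + C2*x)*exp(-2*x).
Apply the initial conditions: w(0) = C1 = 4 and w'(0) = C2 - 2*C1 = 0. Solving gives C1 = 4, C2 = 8.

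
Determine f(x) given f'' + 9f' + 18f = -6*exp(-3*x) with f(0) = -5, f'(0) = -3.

f = -31*exp(-3*x)/3 + 16*exp(-6*x)/3 - 2*x*exp(-3*x)

Characteristic equation r² + 9r + 18 = 0 factors as (r + 6)(r + 3) = 0, so r = -6, -3.
Hence f_h = C1*exp(-6*x) + C2*exp(-3*x).
Since exp(-3*x) solves the homogeneous equation (r = -3 is a root of multiplicity 1), multiply the trial by x. Try f_p = A*x*exp(-3*x). Substituting into the equation and dividing by exp(-3*x) gives A = -2, so f_p = -2*x*exp(-3*x).
General solution: f = C1*exp(-6*x) + C2*exp(-3*x) - 2*x*exp(-3*x).
Apply the initial conditions: f(0) = C1 + C2 = -5 and f'(0) = -2 - 6*C1 - 3*C2 = -3. Solving gives C1 = 16/3, C2 = -31/3.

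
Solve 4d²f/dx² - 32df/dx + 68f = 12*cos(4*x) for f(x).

Divide through by 4: f'' - 8f' + 17f = 3*cos(4*x).
Characteristic equation r² - 8r + 17 = 0 has discriminant (-8)² - 4·(17) = -4 < 0, so r = 4 ± i.
Hence f_h = C1*cos(x)*exp(4*x) + C2*exp(4*x)*sin(x).
Try f_p = A*cos(4*x) + B*sin(4*x). Substituting and equating the coefficients of cos(4x) and sin(4x) gives A = 3/1025, B = -96/1025, so f_p = -96*sin(4*x)/1025 + 3*cos(4*x)/1025.

f = -96*sin(4*x)/1025 + 3*cos(4*x)/1025 + C1*cos(x)*exp(4*x) + C2*exp(4*x)*sin(x)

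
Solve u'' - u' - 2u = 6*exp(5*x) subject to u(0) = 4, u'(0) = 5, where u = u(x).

Characteristic equation r² - r - 2 = 0 factors as (r - 2)(r + 1) = 0, so r = 2, -1.
Hence u_h = C1*exp(2*x) + C2*exp(-x).
Try u_p = A*exp(5*x). Substituting into the equation and dividing by exp(5*x) gives A = 1/3, so u_p = exp(5*x)/3.
General solution: u = exp(5*x)/3 + C1*exp(2*x) + C2*exp(-x).
Apply the initial conditions: u(0) = 1/3 + C1 + C2 = 4 and u'(0) = 5/3 - C2 + 2*C1 = 5. Solving gives C1 = 7/3, C2 = 4/3.

u = exp(5*x)/3 + 4*exp(-x)/3 + 7*exp(2*x)/3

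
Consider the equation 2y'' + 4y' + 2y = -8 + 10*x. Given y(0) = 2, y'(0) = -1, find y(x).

y = -14 + 5*x + 16*exp(-x) + 10*x*exp(-x)

Divide through by 2: y'' + 2y' + y = -4 + 5*x.
Characteristic equation r² + 2r + 1 = 0 has discriminant (2)² - 4·(1) = 0, so r = -1 is a repeated root.
Hence y_h = (C1 + C2*x)*exp(-x).
For the particular solution try y_p = A0 + A1*x. Substituting and matching coefficients of each power of x gives A0 = -14, A1 = 5, so y_p = -14 + 5*x.
General solution: y = -14 + 5*x + C1*exp(-x) + C2*x*exp(-x).
Apply the initial conditions: y(0) = -14 + C1 = 2 and y'(0) = 5 + C2 - C1 = -1. Solving gives C1 = 16, C2 = 10.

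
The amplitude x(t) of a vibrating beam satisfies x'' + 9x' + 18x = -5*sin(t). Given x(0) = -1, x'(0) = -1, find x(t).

x = -17*sin(t)/74 - 5*exp(-3*t)/2 + 9*cos(t)/74 + 51*exp(-6*t)/37

Characteristic equation r² + 9r + 18 = 0 factors as (r + 6)(r + 3) = 0, so r = -6, -3.
Hence x_h = C1*exp(-6*t) + C2*exp(-3*t).
Try x_p = A*cos(t) + B*sin(t). Substituting and equating the coefficients of cos(t) and sin(t) gives A = 9/74, B = -17/74, so x_p = -17*sin(t)/74 + 9*cos(t)/74.
General solution: x = -17*sin(t)/74 + 9*cos(t)/74 + C1*exp(-6*t) + C2*exp(-3*t).
Apply the initial conditions: x(0) = 9/74 + C1 + C2 = -1 and x'(0) = -17/74 - 6*C1 - 3*C2 = -1. Solving gives C1 = 51/37, C2 = -5/2.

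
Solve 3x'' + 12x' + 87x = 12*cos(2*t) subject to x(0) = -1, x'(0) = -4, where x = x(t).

Divide through by 3: x'' + 4x' + 29x = 4*cos(2*t).
Characteristic equation r² + 4r + 29 = 0 has discriminant (4)² - 4·(29) = -100 < 0, so r = -2 ± 5i.
Hence x_h = C1*cos(5*t)*exp(-2*t) + C2*exp(-2*t)*sin(5*t).
Try x_p = A*cos(2*t) + B*sin(2*t). Substituting and equating the coefficients of cos(2t) and sin(2t) gives A = 100/689, B = 32/689, so x_p = 32*sin(2*t)/689 + 100*cos(2*t)/689.
General solution: x = 32*sin(2*t)/689 + 100*cos(2*t)/689 + C1*cos(5*t)*exp(-2*t) + C2*exp(-2*t)*sin(5*t).
Apply the initial conditions: x(0) = 100/689 + C1 = -1 and x'(0) = 64/689 - 2*C1 + 5*C2 = -4. Solving gives C1 = -789/689, C2 = -4398/3445.

x = 32*sin(2*t)/689 + 100*cos(2*t)/689 - 4398*exp(-2*t)*sin(5*t)/3445 - 789*cos(5*t)*exp(-2*t)/689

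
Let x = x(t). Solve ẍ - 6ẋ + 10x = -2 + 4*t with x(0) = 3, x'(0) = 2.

Characteristic equation r² - 6r + 10 = 0 has discriminant (-6)² - 4·(10) = -4 < 0, so r = 3 ± i.
Hence x_h = C1*cos(t)*exp(3*t) + C2*exp(3*t)*sin(t).
For the particular solution try x_p = A0 + A1*t. Substituting and matching coefficients of each power of t gives A0 = 1/25, A1 = 2/5, so x_p = 1/25 + 2*t/5.
General solution: x = 1/25 + 2*t/5 + C1*cos(t)*exp(3*t) + C2*exp(3*t)*sin(t).
Apply the initial conditions: x(0) = 1/25 + C1 = 3 and x'(0) = 2/5 + C2 + 3*C1 = 2. Solving gives C1 = 74/25, C2 = -182/25.

x = 1/25 + 2*t/5 - 182*exp(3*t)*sin(t)/25 + 74*cos(t)*exp(3*t)/25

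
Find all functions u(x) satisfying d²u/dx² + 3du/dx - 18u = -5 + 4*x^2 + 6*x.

Characteristic equation r² + 3r - 18 = 0 factors as (r - 3)(r + 6) = 0, so r = 3, -6.
Hence u_h = C1*exp(3*x) + C2*exp(-6*x).
For the particular solution try u_p = A0 + A1*x + A2*x^2. Substituting and matching coefficients of each power of x gives A0 = 5/27, A1 = -11/27, A2 = -2/9, so u_p = 5/27 - 11*x/27 - 2*x^2/9.

u = 5/27 - 11*x/27 - 2*x**2/9 + C1*exp(3*x) + C2*exp(-6*x)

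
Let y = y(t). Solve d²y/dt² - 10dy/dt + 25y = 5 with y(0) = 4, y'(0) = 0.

y = 1/5 + 19*exp(5*t)/5 - 19*t*exp(5*t)

Characteristic equation r² - 10r + 25 = 0 has discriminant (-10)² - 4·(25) = 0, so r = 5 is a repeated root.
Hence y_h = (C1 + C2*t)*exp(5*t).
For the particular solution try y_p = A0. Substituting and matching coefficients of each power of t gives A0 = 1/5, so y_p = 1/5.
General solution: y = 1/5 + C1*exp(5*t) + C2*t*exp(5*t).
Apply the initial conditions: y(0) = 1/5 + C1 = 4 and y'(0) = C2 + 5*C1 = 0. Solving gives C1 = 19/5, C2 = -19.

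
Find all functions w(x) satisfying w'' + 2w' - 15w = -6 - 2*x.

Characteristic equation r² + 2r - 15 = 0 factors as (r + 5)(r - 3) = 0, so r = -5, 3.
Hence w_h = C1*exp(-5*x) + C2*exp(3*x).
For the particular solution try w_p = A0 + A1*x. Substituting and matching coefficients of each power of x gives A0 = 94/225, A1 = 2/15, so w_p = 94/225 + 2*x/15.

w = 94/225 + 2*x/15 + C1*exp(-5*x) + C2*exp(3*x)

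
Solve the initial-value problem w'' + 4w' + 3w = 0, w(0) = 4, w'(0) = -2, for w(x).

Characteristic equation r² + 4r + 3 = 0 factors as (r + 1)(r + 3) = 0, so r = -1, -3.
Hence w_h = C1*exp(-x) + C2*exp(-3*x).
Apply the initial conditions: w(0) = C1 + C2 = 4 and w'(0) = -C1 - 3*C2 = -2. Solving gives C1 = 5, C2 = -1.

w = -exp(-3*x) + 5*exp(-x)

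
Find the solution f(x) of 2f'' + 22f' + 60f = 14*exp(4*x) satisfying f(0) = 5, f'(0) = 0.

Divide through by 2: f'' + 11f' + 30f = 7*exp(4*x).
Characteristic equation r² + 11r + 30 = 0 factors as (r + 6)(r + 5) = 0, so r = -6, -5.
Hence f_h = C1*exp(-6*x) + C2*exp(-5*x).
Try f_p = A*exp(4*x). Substituting into the equation and dividing by exp(4*x) gives A = 7/90, so f_p = 7*exp(4*x)/90.
General solution: f = 7*exp(4*x)/90 + C1*exp(-6*x) + C2*exp(-5*x).
Apply the initial conditions: f(0) = 7/90 + C1 + C2 = 5 and f'(0) = 14/45 - 6*C1 - 5*C2 = 0. Solving gives C1 = -243/10, C2 = 263/9.

f = -243*exp(-6*x)/10 + 7*exp(4*x)/90 + 263*exp(-5*x)/9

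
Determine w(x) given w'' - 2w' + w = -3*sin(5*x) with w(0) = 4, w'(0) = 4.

Characteristic equation r² - 2r + 1 = 0 has discriminant (-2)² - 4·(1) = 0, so r = 1 is a repeated root.
Hence w_h = (C1 + C2*x)*exp(x).
Try w_p = A*cos(5*x) + B*sin(5*x). Substituting and equating the coefficients of cos(5x) and sin(5x) gives A = -15/338, B = 18/169, so w_p = -15*cos(5*x)/338 + 18*sin(5*x)/169.
General solution: w = -15*cos(5*x)/338 + 18*sin(5*x)/169 + C1*exp(x) + C2*x*exp(x).
Apply the initial conditions: w(0) = -15/338 + C1 = 4 and w'(0) = 90/169 + C1 + C2 = 4. Solving gives C1 = 1367/338, C2 = -15/26.

w = -15*cos(5*x)/338 + 18*sin(5*x)/169 + 1367*exp(x)/338 - 15*x*exp(x)/26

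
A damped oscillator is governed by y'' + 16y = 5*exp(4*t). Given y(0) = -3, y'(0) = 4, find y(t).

y = -101*cos(4*t)/32 + 5*exp(4*t)/32 + 27*sin(4*t)/32

Characteristic equation r² + 16 = 0 has discriminant (0)² - 4·(16) = -64 < 0, so r = ± 4i.
Hence y_h = C1*cos(4*t) + C2*sin(4*t).
Try y_p = A*exp(4*t). Substituting into the equation and dividing by exp(4*t) gives A = 5/32, so y_p = 5*exp(4*t)/32.
General solution: y = 5*exp(4*t)/32 + C1*cos(4*t) + C2*sin(4*t).
Apply the initial conditions: y(0) = 5/32 + C1 = -3 and y'(0) = 5/8 + 4*C2 = 4. Solving gives C1 = -101/32, C2 = 27/32.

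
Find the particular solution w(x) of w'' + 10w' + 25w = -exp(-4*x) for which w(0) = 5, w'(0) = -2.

Characteristic equation r² + 10r + 25 = 0 has discriminant (10)² - 4·(25) = 0, so r = -5 is a repeated root.
Hence w_h = (C1 + C2*x)*exp(-5*x).
Try w_p = A*exp(-4*x). Substituting into the equation and dividing by exp(-4*x) gives A = -1, so w_p = -exp(-4*x).
General solution: w = -exp(-4*x) + C1*exp(-5*x) + C2*x*exp(-5*x).
Apply the initial conditions: w(0) = -1 + C1 = 5 and w'(0) = 4 + C2 - 5*C1 = -2. Solving gives C1 = 6, C2 = 24.

w = -exp(-4*x) + 6*exp(-5*x) + 24*x*exp(-5*x)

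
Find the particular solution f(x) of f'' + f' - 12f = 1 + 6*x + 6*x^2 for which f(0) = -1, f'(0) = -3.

f = -31/144 - 50*exp(3*x)/63 - 7*x/12 - x**2/2 + exp(-4*x)/112

Characteristic equation r² + r - 12 = 0 factors as (r - 3)(r + 4) = 0, so r = 3, -4.
Hence f_h = C1*exp(3*x) + C2*exp(-4*x).
For the particular solution try f_p = A0 + A1*x + A2*x^2. Substituting and matching coefficients of each power of x gives A0 = -31/144, A1 = -7/12, A2 = -1/2, so f_p = -31/144 - 7*x/12 - x^2/2.
General solution: f = -31/144 - 7*x/12 - x^2/2 + C1*exp(3*x) + C2*exp(-4*x).
Apply the initial conditions: f(0) = -31/144 + C1 + C2 = -1 and f'(0) = -7/12 - 4*C2 + 3*C1 = -3. Solving gives C1 = -50/63, C2 = 1/112.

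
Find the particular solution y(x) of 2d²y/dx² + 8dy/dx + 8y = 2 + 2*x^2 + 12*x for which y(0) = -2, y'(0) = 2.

y = -7/8 + x - 9*exp(-2*x)/8 + x**2/4 - 5*x*exp(-2*x)/4

Divide through by 2: y'' + 4y' + 4y = 1 + x^2 + 6*x.
Characteristic equation r² + 4r + 4 = 0 has discriminant (4)² - 4·(4) = 0, so r = -2 is a repeated root.
Hence y_h = (C1 + C2*x)*exp(-2*x).
For the particular solution try y_p = A0 + A1*x + A2*x^2. Substituting and matching coefficients of each power of x gives A0 = -7/8, A1 = 1, A2 = 1/4, so y_p = -7/8 + x + x^2/4.
General solution: y = -7/8 + x + x^2/4 + C1*exp(-2*x) + C2*x*exp(-2*x).
Apply the initial conditions: y(0) = -7/8 + C1 = -2 and y'(0) = 1 + C2 - 2*C1 = 2. Solving gives C1 = -9/8, C2 = -5/4.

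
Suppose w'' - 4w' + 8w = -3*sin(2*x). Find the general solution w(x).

w = -3*cos(2*x)/10 - 3*sin(2*x)/20 + C1*cos(2*x)*exp(2*x) + C2*exp(2*x)*sin(2*x)

Characteristic equation r² - 4r + 8 = 0 has discriminant (-4)² - 4·(8) = -16 < 0, so r = 2 ± 2i.
Hence w_h = C1*cos(2*x)*exp(2*x) + C2*exp(2*x)*sin(2*x).
Try w_p = A*cos(2*x) + B*sin(2*x). Substituting and equating the coefficients of cos(2x) and sin(2x) gives A = -3/10, B = -3/20, so w_p = -3*cos(2*x)/10 - 3*sin(2*x)/20.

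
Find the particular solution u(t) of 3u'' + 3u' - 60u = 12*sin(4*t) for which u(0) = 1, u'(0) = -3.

u = -9*sin(4*t)/82 - cos(4*t)/82 + 5*exp(4*t)/18 + 271*exp(-5*t)/369

Divide through by 3: u'' + u' - 20u = 4*sin(4*t).
Characteristic equation r² + r - 20 = 0 factors as (r + 5)(r - 4) = 0, so r = -5, 4.
Hence u_h = C1*exp(-5*t) + C2*exp(4*t).
Try u_p = A*cos(4*t) + B*sin(4*t). Substituting and equating the coefficients of cos(4t) and sin(4t) gives A = -1/82, B = -9/82, so u_p = -9*sin(4*t)/82 - cos(4*t)/82.
General solution: u = -9*sin(4*t)/82 - cos(4*t)/82 + C1*exp(-5*t) + C2*exp(4*t).
Apply the initial conditions: u(0) = -1/82 + C1 + C2 = 1 and u'(0) = -18/41 - 5*C1 + 4*C2 = -3. Solving gives C1 = 271/369, C2 = 5/18.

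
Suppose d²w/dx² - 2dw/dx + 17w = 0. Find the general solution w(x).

w = C1*cos(4*x)*exp(x) + C2*exp(x)*sin(4*x)

Characteristic equation r² - 2r + 17 = 0 has discriminant (-2)² - 4·(17) = -64 < 0, so r = 1 ± 4i.
Hence w_h = C1*cos(4*x)*exp(x) + C2*exp(x)*sin(4*x).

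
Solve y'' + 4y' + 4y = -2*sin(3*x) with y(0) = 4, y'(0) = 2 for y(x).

y = 10*sin(3*x)/169 + 24*cos(3*x)/169 + 652*exp(-2*x)/169 + 124*x*exp(-2*x)/13

Characteristic equation r² + 4r + 4 = 0 has discriminant (4)² - 4·(4) = 0, so r = -2 is a repeated root.
Hence y_h = (C1 + C2*x)*exp(-2*x).
Try y_p = A*cos(3*x) + B*sin(3*x). Substituting and equating the coefficients of cos(3x) and sin(3x) gives A = 24/169, B = 10/169, so y_p = 10*sin(3*x)/169 + 24*cos(3*x)/169.
General solution: y = 10*sin(3*x)/169 + 24*cos(3*x)/169 + C1*exp(-2*x) + C2*x*exp(-2*x).
Apply the initial conditions: y(0) = 24/169 + C1 = 4 and y'(0) = 30/169 + C2 - 2*C1 = 2. Solving gives C1 = 652/169, C2 = 124/13.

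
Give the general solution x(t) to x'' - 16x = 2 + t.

Characteristic equation r² - 16 = 0 factors as (r + 4)(r - 4) = 0, so r = -4, 4.
Hence x_h = C1*exp(-4*t) + C2*exp(4*t).
For the particular solution try x_p = A0 + A1*t. Substituting and matching coefficients of each power of t gives A0 = -1/8, A1 = -1/16, so x_p = -1/8 - t/16.

x = -1/8 - t/16 + C1*exp(-4*t) + C2*exp(4*t)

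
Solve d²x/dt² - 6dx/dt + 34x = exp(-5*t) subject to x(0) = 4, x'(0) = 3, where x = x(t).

x = exp(-5*t)/89 - 793*exp(3*t)*sin(5*t)/445 + 355*cos(5*t)*exp(3*t)/89

Characteristic equation r² - 6r + 34 = 0 has discriminant (-6)² - 4·(34) = -100 < 0, so r = 3 ± 5i.
Hence x_h = C1*cos(5*t)*exp(3*t) + C2*exp(3*t)*sin(5*t).
Try x_p = A*exp(-5*t). Substituting into the equation and dividing by exp(-5*t) gives A = 1/89, so x_p = exp(-5*t)/89.
General solution: x = exp(-5*t)/89 + C1*cos(5*t)*exp(3*t) + C2*exp(3*t)*sin(5*t).
Apply the initial conditions: x(0) = 1/89 + C1 = 4 and x'(0) = -5/89 + 3*C1 + 5*C2 = 3. Solving gives C1 = 355/89, C2 = -793/445.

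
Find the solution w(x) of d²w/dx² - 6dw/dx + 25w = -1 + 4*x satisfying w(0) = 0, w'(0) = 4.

Characteristic equation r² - 6r + 25 = 0 has discriminant (-6)² - 4·(25) = -64 < 0, so r = 3 ± 4i.
Hence w_h = C1*cos(4*x)*exp(3*x) + C2*exp(3*x)*sin(4*x).
For the particular solution try w_p = A0 + A1*x. Substituting and matching coefficients of each power of x gives A0 = -1/625, A1 = 4/25, so w_p = -1/625 + 4*x/25.
General solution: w = -1/625 + 4*x/25 + C1*cos(4*x)*exp(3*x) + C2*exp(3*x)*sin(4*x).
Apply the initial conditions: w(0) = -1/625 + C1 = 0 and w'(0) = 4/25 + 3*C1 + 4*C2 = 4. Solving gives C1 = 1/625, C2 = 2397/2500.

w = -1/625 + 4*x/25 + cos(4*x)*exp(3*x)/625 + 2397*exp(3*x)*sin(4*x)/2500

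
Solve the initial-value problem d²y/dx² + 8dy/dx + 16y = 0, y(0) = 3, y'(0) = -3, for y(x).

y = 3*exp(-4*x) + 9*x*exp(-4*x)

Characteristic equation r² + 8r + 16 = 0 has discriminant (8)² - 4·(16) = 0, so r = -4 is a repeated root.
Hence y_h = (C1 + C2*x)*exp(-4*x).
Apply the initial conditions: y(0) = C1 = 3 and y'(0) = C2 - 4*C1 = -3. Solving gives C1 = 3, C2 = 9.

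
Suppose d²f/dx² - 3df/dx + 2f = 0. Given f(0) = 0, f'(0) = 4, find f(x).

f = -4*exp(x) + 4*exp(2*x)

Characteristic equation r² - 3r + 2 = 0 factors as (r - 2)(r - 1) = 0, so r = 2, 1.
Hence f_h = C1*exp(2*x) + C2*exp(x).
Apply the initial conditions: f(0) = C1 + C2 = 0 and f'(0) = C2 + 2*C1 = 4. Solving gives C1 = 4, C2 = -4.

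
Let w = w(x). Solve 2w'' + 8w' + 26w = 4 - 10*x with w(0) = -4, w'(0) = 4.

Divide through by 2: w'' + 4w' + 13w = 2 - 5*x.
Characteristic equation r² + 4r + 13 = 0 has discriminant (4)² - 4·(13) = -36 < 0, so r = -2 ± 3i.
Hence w_h = C1*cos(3*x)*exp(-2*x) + C2*exp(-2*x)*sin(3*x).
For the particular solution try w_p = A0 + A1*x. Substituting and matching coefficients of each power of x gives A0 = 46/169, A1 = -5/13, so w_p = 46/169 - 5*x/13.
General solution: w = 46/169 - 5*x/13 + C1*cos(3*x)*exp(-2*x) + C2*exp(-2*x)*sin(3*x).
Apply the initial conditions: w(0) = 46/169 + C1 = -4 and w'(0) = -5/13 - 2*C1 + 3*C2 = 4. Solving gives C1 = -722/169, C2 = -703/507.

w = 46/169 - 5*x/13 - 722*cos(3*x)*exp(-2*x)/169 - 703*exp(-2*x)*sin(3*x)/507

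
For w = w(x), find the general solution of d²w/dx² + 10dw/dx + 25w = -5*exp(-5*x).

w = C1*exp(-5*x) - 5*x**2*exp(-5*x)/2 + C2*x*exp(-5*x)

Characteristic equation r² + 10r + 25 = 0 has discriminant (10)² - 4·(25) = 0, so r = -5 is a repeated root.
Hence w_h = (C1 + C2*x)*exp(-5*x).
Since exp(-5*x) solves the homogeneous equation (r = -5 is a root of multiplicity 2), multiply the trial by x^2. Try w_p = A*x^2*exp(-5*x). Substituting into the equation and dividing by exp(-5*x) gives A = -5/2, so w_p = -5*x^2*exp(-5*x)/2.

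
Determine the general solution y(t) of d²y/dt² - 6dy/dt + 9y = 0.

Characteristic equation r² - 6r + 9 = 0 has discriminant (-6)² - 4·(9) = 0, so r = 3 is a repeated root.
Hence y_h = (C1 + C2*t)*exp(3*t).

y = C1*exp(3*t) + C2*t*exp(3*t)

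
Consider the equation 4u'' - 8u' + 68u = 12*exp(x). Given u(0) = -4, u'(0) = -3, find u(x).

u = 3*exp(x)/16 - 67*cos(4*x)*exp(x)/16 + exp(x)*sin(4*x)/4

Divide through by 4: u'' - 2u' + 17u = 3*exp(x).
Characteristic equation r² - 2r + 17 = 0 has discriminant (-2)² - 4·(17) = -64 < 0, so r = 1 ± 4i.
Hence u_h = C1*cos(4*x)*exp(x) + C2*exp(x)*sin(4*x).
Try u_p = A*exp(x). Substituting into the equation and dividing by exp(x) gives A = 3/16, so u_p = 3*exp(x)/16.
General solution: u = 3*exp(x)/16 + C1*cos(4*x)*exp(x) + C2*exp(x)*sin(4*x).
Apply the initial conditions: u(0) = 3/16 + C1 = -4 and u'(0) = 3/16 + C1 + 4*C2 = -3. Solving gives C1 = -67/16, C2 = 1/4.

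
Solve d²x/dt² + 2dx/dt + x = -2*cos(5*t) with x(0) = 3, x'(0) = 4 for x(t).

Characteristic equation r² + 2r + 1 = 0 has discriminant (2)² - 4·(1) = 0, so r = -1 is a repeated root.
Hence x_h = (C1 + C2*t)*exp(-t).
Try x_p = A*cos(5*t) + B*sin(5*t). Substituting and equating the coefficients of cos(5t) and sin(5t) gives A = 12/169, B = -5/169, so x_p = -5*sin(5*t)/169 + 12*cos(5*t)/169.
General solution: x = -5*sin(5*t)/169 + 12*cos(5*t)/169 + C1*exp(-t) + C2*t*exp(-t).
Apply the initial conditions: x(0) = 12/169 + C1 = 3 and x'(0) = -25/169 + C2 - C1 = 4. Solving gives C1 = 495/169, C2 = 92/13.

x = -5*sin(5*t)/169 + 12*cos(5*t)/169 + 495*exp(-t)/169 + 92*t*exp(-t)/13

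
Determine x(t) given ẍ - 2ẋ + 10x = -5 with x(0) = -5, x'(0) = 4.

x = -1/2 - 9*cos(3*t)*exp(t)/2 + 17*exp(t)*sin(3*t)/6

Characteristic equation r² - 2r + 10 = 0 has discriminant (-2)² - 4·(10) = -36 < 0, so r = 1 ± 3i.
Hence x_h = C1*cos(3*t)*exp(t) + C2*exp(t)*sin(3*t).
For the particular solution try x_p = A0. Substituting and matching coefficients of each power of t gives A0 = -1/2, so x_p = -1/2.
General solution: x = -1/2 + C1*cos(3*t)*exp(t) + C2*exp(t)*sin(3*t).
Apply the initial conditions: x(0) = -1/2 + C1 = -5 and x'(0) = C1 + 3*C2 = 4. Solving gives C1 = -9/2, C2 = 17/6.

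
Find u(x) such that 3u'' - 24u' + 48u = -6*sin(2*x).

u = -3*sin(2*x)/50 - 2*cos(2*x)/25 + C1*exp(4*x) + C2*x*exp(4*x)

Divide through by 3: u'' - 8u' + 16u = -2*sin(2*x).
Characteristic equation r² - 8r + 16 = 0 has discriminant (-8)² - 4·(16) = 0, so r = 4 is a repeated root.
Hence u_h = (C1 + C2*x)*exp(4*x).
Try u_p = A*cos(2*x) + B*sin(2*x). Substituting and equating the coefficients of cos(2x) and sin(2x) gives A = -2/25, B = -3/50, so u_p = -3*sin(2*x)/50 - 2*cos(2*x)/25.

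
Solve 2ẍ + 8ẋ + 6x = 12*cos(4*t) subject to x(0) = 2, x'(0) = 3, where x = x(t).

Divide through by 2: x'' + 4x' + 3x = 6*cos(4*t).
Characteristic equation r² + 4r + 3 = 0 factors as (r + 3)(r + 1) = 0, so r = -3, -1.
Hence x_h = C1*exp(-3*t) + C2*exp(-t).
Try x_p = A*cos(4*t) + B*sin(4*t). Substituting and equating the coefficients of cos(4t) and sin(4t) gives A = -78/425, B = 96/425, so x_p = -78*cos(4*t)/425 + 96*sin(4*t)/425.
General solution: x = -78*cos(4*t)/425 + 96*sin(4*t)/425 + C1*exp(-3*t) + C2*exp(-t).
Apply the initial conditions: x(0) = -78/425 + C1 + C2 = 2 and x'(0) = 384/425 - C2 - 3*C1 = 3. Solving gives C1 = -107/50, C2 = 147/34.

x = -107*exp(-3*t)/50 - 78*cos(4*t)/425 + 96*sin(4*t)/425 + 147*exp(-t)/34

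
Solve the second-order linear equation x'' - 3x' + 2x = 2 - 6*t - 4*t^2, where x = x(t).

Characteristic equation r² - 3r + 2 = 0 factors as (r - 1)(r - 2) = 0, so r = 1, 2.
Hence x_h = C1*exp(t) + C2*exp(2*t).
For the particular solution try x_p = A0 + A1*t + A2*t^2. Substituting and matching coefficients of each power of t gives A0 = -21/2, A1 = -9, A2 = -2, so x_p = -21/2 - 9*t - 2*t^2.

x = -21/2 - 9*t - 2*t**2 + C1*exp(t) + C2*exp(2*t)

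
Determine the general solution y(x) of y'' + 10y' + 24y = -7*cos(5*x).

Characteristic equation r² + 10r + 24 = 0 factors as (r + 4)(r + 6) = 0, so r = -4, -6.
Hence y_h = C1*exp(-4*x) + C2*exp(-6*x).
Try y_p = A*cos(5*x) + B*sin(5*x). Substituting and equating the coefficients of cos(5x) and sin(5x) gives A = 7/2501, B = -350/2501, so y_p = -350*sin(5*x)/2501 + 7*cos(5*x)/2501.

y = -350*sin(5*x)/2501 + 7*cos(5*x)/2501 + C1*exp(-4*x) + C2*exp(-6*x)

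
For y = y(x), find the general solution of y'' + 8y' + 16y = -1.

y = -1/16 + C1*exp(-4*x) + C2*x*exp(-4*x)

Characteristic equation r² + 8r + 16 = 0 has discriminant (8)² - 4·(16) = 0, so r = -4 is a repeated root.
Hence y_h = (C1 + C2*x)*exp(-4*x).
For the particular solution try y_p = A0. Substituting and matching coefficients of each power of x gives A0 = -1/16, so y_p = -1/16.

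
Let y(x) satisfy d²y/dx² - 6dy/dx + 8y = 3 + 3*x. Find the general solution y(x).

y = 21/32 + 3*x/8 + C1*exp(4*x) + C2*exp(2*x)

Characteristic equation r² - 6r + 8 = 0 factors as (r - 4)(r - 2) = 0, so r = 4, 2.
Hence y_h = C1*exp(4*x) + C2*exp(2*x).
For the particular solution try y_p = A0 + A1*x. Substituting and matching coefficients of each power of x gives A0 = 21/32, A1 = 3/8, so y_p = 21/32 + 3*x/8.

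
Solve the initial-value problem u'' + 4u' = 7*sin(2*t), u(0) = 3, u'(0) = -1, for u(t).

Characteristic equation r² + 4r = 0 factors as (r + 4)r = 0, so r = -4, 0.
Hence u_h = C1*exp(-4*t) + C2.
Try u_p = A*cos(2*t) + B*sin(2*t). Substituting and equating the coefficients of cos(2t) and sin(2t) gives A = -7/10, B = -7/20, so u_p = -7*cos(2*t)/10 - 7*sin(2*t)/20.
General solution: u = C2 - 7*cos(2*t)/10 - 7*sin(2*t)/20 + C1*exp(-4*t).
Apply the initial conditions: u(0) = -7/10 + C1 + C2 = 3 and u'(0) = -7/10 - 4*C1 = -1. Solving gives C1 = 3/40, C2 = 29/8.

u = 29/8 - 7*cos(2*t)/10 - 7*sin(2*t)/20 + 3*exp(-4*t)/40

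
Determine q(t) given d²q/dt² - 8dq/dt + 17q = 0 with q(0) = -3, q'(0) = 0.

q = -3*cos(t)*exp(4*t) + 12*exp(4*t)*sin(t)

Characteristic equation r² - 8r + 17 = 0 has discriminant (-8)² - 4·(17) = -4 < 0, so r = 4 ± i.
Hence q_h = C1*cos(t)*exp(4*t) + C2*exp(4*t)*sin(t).
Apply the initial conditions: q(0) = C1 = -3 and q'(0) = C2 + 4*C1 = 0. Solving gives C1 = -3, C2 = 12.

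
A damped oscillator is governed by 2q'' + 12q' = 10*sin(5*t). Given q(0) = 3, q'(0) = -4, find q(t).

Divide through by 2: q'' + 6q' = 5*sin(5*t).
Characteristic equation r² + 6r = 0 factors as (r + 6)r = 0, so r = -6, 0.
Hence q_h = C1*exp(-6*t) + C2.
Try q_p = A*cos(5*t) + B*sin(5*t). Substituting and equating the coefficients of cos(5t) and sin(5t) gives A = -6/61, B = -5/61, so q_p = -6*cos(5*t)/61 - 5*sin(5*t)/61.
General solution: q = C2 - 6*cos(5*t)/61 - 5*sin(5*t)/61 + C1*exp(-6*t).
Apply the initial conditions: q(0) = -6/61 + C1 + C2 = 3 and q'(0) = -25/61 - 6*C1 = -4. Solving gives C1 = 73/122, C2 = 5/2.

q = 5/2 - 6*cos(5*t)/61 - 5*sin(5*t)/61 + 73*exp(-6*t)/122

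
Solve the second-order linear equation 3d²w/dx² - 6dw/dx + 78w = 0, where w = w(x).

Divide through by 3: w'' - 2w' + 26w = 0.
Characteristic equation r² - 2r + 26 = 0 has discriminant (-2)² - 4·(26) = -100 < 0, so r = 1 ± 5i.
Hence w_h = C1*cos(5*x)*exp(x) + C2*exp(x)*sin(5*x).

w = C1*cos(5*x)*exp(x) + C2*exp(x)*sin(5*x)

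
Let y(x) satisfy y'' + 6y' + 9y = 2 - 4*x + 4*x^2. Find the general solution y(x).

Characteristic equation r² + 6r + 9 = 0 has discriminant (6)² - 4·(9) = 0, so r = -3 is a repeated root.
Hence y_h = (C1 + C2*x)*exp(-3*x).
For the particular solution try y_p = A0 + A1*x + A2*x^2. Substituting and matching coefficients of each power of x gives A0 = 22/27, A1 = -28/27, A2 = 4/9, so y_p = 22/27 - 28*x/27 + 4*x^2/9.

y = 22/27 - 28*x/27 + 4*x**2/9 + C1*exp(-3*x) + C2*x*exp(-3*x)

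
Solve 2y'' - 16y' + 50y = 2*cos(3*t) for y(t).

y = -3*sin(3*t)/104 + cos(3*t)/52 + C1*cos(3*t)*exp(4*t) + C2*exp(4*t)*sin(3*t)

Divide through by 2: y'' - 8y' + 25y = cos(3*t).
Characteristic equation r² - 8r + 25 = 0 has discriminant (-8)² - 4·(25) = -36 < 0, so r = 4 ± 3i.
Hence y_h = C1*cos(3*t)*exp(4*t) + C2*exp(4*t)*sin(3*t).
Try y_p = A*cos(3*t) + B*sin(3*t). Substituting and equating the coefficients of cos(3t) and sin(3t) gives A = 1/52, B = -3/104, so y_p = -3*sin(3*t)/104 + cos(3*t)/52.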